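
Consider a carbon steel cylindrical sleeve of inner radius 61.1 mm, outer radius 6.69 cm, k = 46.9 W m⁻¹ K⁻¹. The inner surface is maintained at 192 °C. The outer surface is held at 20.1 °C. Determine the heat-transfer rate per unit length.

Q' = 2πk·ΔT/ln(r₂/r₁) = 2π × 46.9 × 171.9 / ln(0.0669/0.0611) = 5.59×10^5 W/m

Q' = 5.59×10^5 W/m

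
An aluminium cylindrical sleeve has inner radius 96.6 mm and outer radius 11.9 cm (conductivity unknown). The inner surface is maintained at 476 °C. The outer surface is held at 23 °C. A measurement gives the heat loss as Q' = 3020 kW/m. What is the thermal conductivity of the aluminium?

ΣR = ΔT/Q' = |476 − 23|/3.02×10^6 = 1.500×10^-4 m·K/W
ln(r₂/r₁)/(2πk) = 1.500×10^-4 ⇒ k = 0.2085/(2π·1.500×10^-4) = 221 W/m·K

k = 221 W/m·K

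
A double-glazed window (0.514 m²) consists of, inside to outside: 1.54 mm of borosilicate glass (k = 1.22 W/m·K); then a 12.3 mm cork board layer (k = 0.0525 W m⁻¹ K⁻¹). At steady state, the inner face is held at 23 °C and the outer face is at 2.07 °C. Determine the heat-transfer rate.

Series thermal resistances, inner to outer:
  R_borosilicate glass = L/(kA) = 0.00154/(1.22·0.514) = 0.002456 K/W
  R_cork board = L/(kA) = 0.0123/(0.0525·0.514) = 0.4558 K/W
ΣR = 0.002456 + 0.4558 = 0.4583 K/W
Q = ΔT/ΣR = (23 °C − 2.07 °C)/0.4583 = 45.7 W

Q = 45.7 W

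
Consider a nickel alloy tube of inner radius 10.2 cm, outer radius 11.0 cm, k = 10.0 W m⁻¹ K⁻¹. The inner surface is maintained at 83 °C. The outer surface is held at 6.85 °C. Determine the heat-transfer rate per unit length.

Q' = 63400 W/m

Q' = 2πk·ΔT/ln(r₂/r₁) = 2π × 10.0 × 76.15 / ln(0.110/0.102) = 63400 W/m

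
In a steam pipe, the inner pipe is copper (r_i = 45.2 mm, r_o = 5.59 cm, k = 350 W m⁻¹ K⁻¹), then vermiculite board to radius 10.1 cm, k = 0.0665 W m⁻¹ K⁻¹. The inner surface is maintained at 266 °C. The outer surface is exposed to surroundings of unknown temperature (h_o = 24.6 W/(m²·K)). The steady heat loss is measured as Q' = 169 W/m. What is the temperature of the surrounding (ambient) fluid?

Sum the resistances:
  R'_copper = ln(0.0559/0.0452)/(2πk) = 0.2125/(2π·350) = 9.661×10^-5 m·K/W
  R'_vermiculite board = ln(0.101/0.0559)/(2πk) = 0.5916/(2π·0.0665) = 1.416 m·K/W
  R'_conv,out = 1/(2πr h) = 1/(2π·0.101·24.6) = 0.06406 m·K/W
ΣR = 1.480 m·K/W
ΔT = Q'·ΣR = 169 × 1.480 = 250.1 K
Heat flows outward, so T_out = T_in − ΔT = 266 − 250.1 = 15.9 °C

T_out = 15.9 °C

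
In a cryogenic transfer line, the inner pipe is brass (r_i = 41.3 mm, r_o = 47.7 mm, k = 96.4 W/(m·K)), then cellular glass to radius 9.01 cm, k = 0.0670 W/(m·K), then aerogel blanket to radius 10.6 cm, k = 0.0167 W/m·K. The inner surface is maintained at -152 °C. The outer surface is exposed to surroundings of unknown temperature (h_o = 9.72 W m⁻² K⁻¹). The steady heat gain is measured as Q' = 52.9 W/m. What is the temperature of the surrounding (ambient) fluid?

Sum the resistances:
  R'_brass = ln(0.0477/0.0413)/(2πk) = 0.1441/(2π·96.4) = 2.379×10^-4 m·K/W
  R'_cellular glass = ln(0.0901/0.0477)/(2πk) = 0.6360/(2π·0.0670) = 1.511 m·K/W
  R'_aerogel blanket = ln(0.106/0.0901)/(2πk) = 0.1625/(2π·0.0167) = 1.549 m·K/W
  R'_conv,out = 1/(2πr h) = 1/(2π·0.106·9.72) = 0.1545 m·K/W
ΣR = 3.214 m·K/W
ΔT = Q'·ΣR = 52.9 × 3.214 = 170.0 K
Heat flows inward, so T_out = T_in + ΔT = -152 + 170.0 = 18.0 °C

T_out = 18.0 °C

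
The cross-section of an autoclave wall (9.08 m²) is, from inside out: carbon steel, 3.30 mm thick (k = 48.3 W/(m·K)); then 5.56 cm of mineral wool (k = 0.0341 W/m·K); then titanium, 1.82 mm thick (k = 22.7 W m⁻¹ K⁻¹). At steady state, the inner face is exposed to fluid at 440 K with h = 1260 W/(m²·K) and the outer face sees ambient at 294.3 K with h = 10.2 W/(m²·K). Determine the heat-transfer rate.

Q = 765 W

Series thermal resistances, inner to outer:
  R_conv,in = 1/(hA) = 1/(1260·9.08) = 8.741×10^-5 K/W
  R_carbon steel = L/(kA) = 0.00330/(48.3·9.08) = 7.525×10^-6 K/W
  R_mineral wool = L/(kA) = 0.0556/(0.0341·9.08) = 0.1796 K/W
  R_titanium = L/(kA) = 0.00182/(22.7·9.08) = 8.830×10^-6 K/W
  R_conv,out = 1/(hA) = 1/(10.2·9.08) = 0.01080 K/W
ΣR = 8.741×10^-5 + 7.525×10^-6 + 0.1796 + 8.830×10^-6 + 0.01080 = 0.1905 K/W
Q = ΔT/ΣR = (440 K − 294.3 K)/0.1905 = 765 W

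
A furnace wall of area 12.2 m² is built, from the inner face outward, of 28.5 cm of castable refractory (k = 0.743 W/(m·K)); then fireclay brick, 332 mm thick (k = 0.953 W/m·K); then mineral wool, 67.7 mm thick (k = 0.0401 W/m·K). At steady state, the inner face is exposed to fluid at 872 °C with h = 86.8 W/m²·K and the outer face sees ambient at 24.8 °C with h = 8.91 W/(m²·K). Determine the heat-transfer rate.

Q = 4.06 kW

Series thermal resistances, inner to outer:
  R_conv,in = 1/(hA) = 1/(86.8·12.2) = 9.443×10^-4 K/W
  R_castable refractory = L/(kA) = 0.285/(0.743·12.2) = 0.03144 K/W
  R_fireclay brick = L/(kA) = 0.332/(0.953·12.2) = 0.02856 K/W
  R_mineral wool = L/(kA) = 0.0677/(0.0401·12.2) = 0.1384 K/W
  R_conv,out = 1/(hA) = 1/(8.91·12.2) = 0.009199 K/W
ΣR = 9.443×10^-4 + 0.03144 + 0.02856 + 0.1384 + 0.009199 = 0.2085 K/W
Q = ΔT/ΣR = (872 °C − 24.8 °C)/0.2085 = 4060 W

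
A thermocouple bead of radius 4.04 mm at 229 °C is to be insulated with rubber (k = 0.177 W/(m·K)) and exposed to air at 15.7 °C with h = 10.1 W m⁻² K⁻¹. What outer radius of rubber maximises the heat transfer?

For a sphere, r_cr = 2k_ins/h = 2·0.177/10.1 = 0.0350 m = 3.50 cm

r_cr = 3.50 cm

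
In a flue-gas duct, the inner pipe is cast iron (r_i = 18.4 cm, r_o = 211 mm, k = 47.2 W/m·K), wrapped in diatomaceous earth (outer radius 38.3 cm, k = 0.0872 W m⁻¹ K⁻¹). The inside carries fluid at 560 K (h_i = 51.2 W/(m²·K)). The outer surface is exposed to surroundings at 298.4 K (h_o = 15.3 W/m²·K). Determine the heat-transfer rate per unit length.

Q' = 231 W/m

Series thermal resistances, inner to outer:
  R'_conv,in = 1/(2πr h) = 1/(2π·0.184·51.2) = 0.01689 m·K/W
  R'_cast iron = ln(0.211/0.184)/(2πk) = 0.1369/(2π·47.2) = 4.617×10^-4 m·K/W
  R'_diatomaceous earth = ln(0.383/0.211)/(2πk) = 0.5962/(2π·0.0872) = 1.088 m·K/W
  R'_conv,out = 1/(2πr h) = 1/(2π·0.383·15.3) = 0.02716 m·K/W
ΣR = 0.01689 + 4.617×10^-4 + 1.088 + 0.02716 = 1.133 m·K/W
Q' = ΔT/ΣR = (560 K − 298.4 K)/1.133 = 231 W/m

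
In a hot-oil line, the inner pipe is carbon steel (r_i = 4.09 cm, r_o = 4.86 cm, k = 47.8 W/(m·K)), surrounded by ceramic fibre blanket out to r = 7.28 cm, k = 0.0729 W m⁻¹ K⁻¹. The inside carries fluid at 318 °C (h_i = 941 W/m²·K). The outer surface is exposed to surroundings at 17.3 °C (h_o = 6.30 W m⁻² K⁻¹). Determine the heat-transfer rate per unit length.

Resistance network (inner→outer):
  R'_conv,in = 1/(2πr h) = 1/(2π·0.0409·941) = 0.004135 m·K/W
  R'_carbon steel = ln(0.0486/0.0409)/(2πk) = 0.1725/(2π·47.8) = 5.743×10^-4 m·K/W
  R'_ceramic fibre blanket = ln(0.0728/0.0486)/(2πk) = 0.4041/(2π·0.0729) = 0.8822 m·K/W
  R'_conv,out = 1/(2πr h) = 1/(2π·0.0728·6.30) = 0.3470 m·K/W
ΣR = 0.004135 + 5.743×10^-4 + 0.8822 + 0.3470 = 1.234 m·K/W
Q' = ΔT/ΣR = (318 °C − 17.3 °C)/1.234 = 244 W/m

Q' = 244 W/m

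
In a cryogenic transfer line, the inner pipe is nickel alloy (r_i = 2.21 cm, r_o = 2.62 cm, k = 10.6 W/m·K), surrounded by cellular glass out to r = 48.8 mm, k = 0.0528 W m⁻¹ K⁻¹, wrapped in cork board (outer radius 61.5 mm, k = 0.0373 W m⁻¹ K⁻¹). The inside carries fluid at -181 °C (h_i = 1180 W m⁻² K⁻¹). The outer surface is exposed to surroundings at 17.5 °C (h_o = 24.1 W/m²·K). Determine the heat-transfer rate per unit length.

Q' = 66.7 W/m

Treat each layer as a resistance in series:
  R'_conv,in = 1/(2πr h) = 1/(2π·0.0221·1180) = 0.006103 m·K/W
  R'_nickel alloy = ln(0.0262/0.0221)/(2πk) = 0.1702/(2π·10.6) = 0.002555 m·K/W
  R'_cellular glass = ln(0.0488/0.0262)/(2πk) = 0.6220/(2π·0.0528) = 1.875 m·K/W
  R'_cork board = ln(0.0615/0.0488)/(2πk) = 0.2313/(2π·0.0373) = 0.9870 m·K/W
  R'_conv,out = 1/(2πr h) = 1/(2π·0.0615·24.1) = 0.1074 m·K/W
ΣR = 0.006103 + 0.002555 + 1.875 + 0.9870 + 0.1074 = 2.978 m·K/W
Q' = ΔT/ΣR = (-181 °C − 17.5 °C)/2.978 = -66.7 W/m
(Negative Q' ⇒ heat flows inward; heat gain = 66.7 W/m.)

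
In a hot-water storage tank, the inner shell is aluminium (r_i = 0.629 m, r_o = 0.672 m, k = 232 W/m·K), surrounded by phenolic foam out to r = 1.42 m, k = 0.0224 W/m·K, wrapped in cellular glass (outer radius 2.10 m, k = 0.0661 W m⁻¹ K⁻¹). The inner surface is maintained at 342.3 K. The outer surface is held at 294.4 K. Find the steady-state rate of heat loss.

Treat each layer as a resistance in series:
  R_aluminium = (1/0.629 − 1/0.672)/(4πk) = 0.1017/(4π·232) = 3.489×10^-5 K/W
  R_phenolic foam = (1/0.672 − 1/1.42)/(4πk) = 0.7839/(4π·0.0224) = 2.785 K/W
  R_cellular glass = (1/1.42 − 1/2.10)/(4πk) = 0.2280/(4π·0.0661) = 0.2745 K/W
ΣR = 3.489×10^-5 + 2.785 + 0.2745 = 3.060 K/W
Q = ΔT/ΣR = (342.3 K − 294.4 K)/3.060 = 15.7 W

Q = 15.7 W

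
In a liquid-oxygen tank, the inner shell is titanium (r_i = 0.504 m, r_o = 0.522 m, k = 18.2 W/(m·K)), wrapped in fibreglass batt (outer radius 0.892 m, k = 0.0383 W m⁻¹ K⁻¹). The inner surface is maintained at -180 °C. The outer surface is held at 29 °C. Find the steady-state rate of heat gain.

Q = 127 W

Treat each layer as a resistance in series:
  R_titanium = (1/0.504 − 1/0.522)/(4πk) = 0.06842/(4π·18.2) = 2.992×10^-4 K/W
  R_fibreglass batt = (1/0.522 − 1/0.892)/(4πk) = 0.7946/(4π·0.0383) = 1.651 K/W
ΣR = 2.992×10^-4 + 1.651 = 1.651 K/W
Q = ΔT/ΣR = (-180 °C − 29 °C)/1.651 = -127 W
(Negative Q ⇒ heat flows inward; heat gain = 127 W.)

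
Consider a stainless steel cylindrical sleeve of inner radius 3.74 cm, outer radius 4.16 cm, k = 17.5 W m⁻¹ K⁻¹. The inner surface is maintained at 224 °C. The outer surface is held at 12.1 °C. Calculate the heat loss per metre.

Q' = 2.19×10^5 W/m

Q' = 2πk·ΔT/ln(r₂/r₁) = 2π × 17.5 × 211.9 / ln(0.0416/0.0374) = 2.19×10^5 W/m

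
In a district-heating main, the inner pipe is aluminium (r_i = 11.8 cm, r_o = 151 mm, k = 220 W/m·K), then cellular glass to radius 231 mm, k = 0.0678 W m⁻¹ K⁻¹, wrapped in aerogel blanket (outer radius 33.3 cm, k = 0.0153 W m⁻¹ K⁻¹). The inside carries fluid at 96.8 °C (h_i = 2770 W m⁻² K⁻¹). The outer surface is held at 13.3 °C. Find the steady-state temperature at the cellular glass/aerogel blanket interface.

Resistance network (inner→outer):
  R'_conv,in = 1/(2πr h) = 1/(2π·0.118·2770) = 4.869×10^-4 m·K/W
  R'_aluminium = ln(0.151/0.118)/(2πk) = 0.2466/(2π·220) = 1.784×10^-4 m·K/W
  R'_cellular glass = ln(0.231/0.151)/(2πk) = 0.4251/(2π·0.0678) = 0.9980 m·K/W
  R'_aerogel blanket = ln(0.333/0.231)/(2πk) = 0.3657/(2π·0.0153) = 3.804 m·K/W
ΣR = 4.869×10^-4 + 1.784×10^-4 + 0.9980 + 3.804 = 4.803 m·K/W
Q' = ΔT/ΣR = (96.8 °C − 13.3 °C)/4.803 = 17.38 W/m
From the inner boundary to the cellular glass/aerogel blanket interface, ΣR_partial = 0.9987 m·K/W.
T_interface = T_in − Q'·ΣR_partial = 96.8 °C − (17.38)(0.9987) = 79.4 °C

T = 79.4 °C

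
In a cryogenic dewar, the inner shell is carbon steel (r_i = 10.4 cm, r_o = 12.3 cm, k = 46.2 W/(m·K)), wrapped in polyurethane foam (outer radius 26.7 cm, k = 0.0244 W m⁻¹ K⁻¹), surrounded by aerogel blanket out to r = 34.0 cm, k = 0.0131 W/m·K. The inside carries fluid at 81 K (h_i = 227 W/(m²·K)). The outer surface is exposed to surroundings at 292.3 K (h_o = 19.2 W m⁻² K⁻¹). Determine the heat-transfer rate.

Series thermal resistances, inner to outer:
  R_conv,in = 1/(4πr²h) = 1/(4π·0.104²·227) = 0.03241 K/W
  R_carbon steel = (1/0.104 − 1/0.123)/(4πk) = 1.485/(4π·46.2) = 0.002558 K/W
  R_polyurethane foam = (1/0.123 − 1/0.267)/(4πk) = 4.385/(4π·0.0244) = 14.30 K/W
  R_aerogel blanket = (1/0.267 − 1/0.340)/(4πk) = 0.8041/(4π·0.0131) = 4.885 K/W
  R_conv,out = 1/(4πr²h) = 1/(4π·0.340²·19.2) = 0.03585 K/W
ΣR = 0.03241 + 0.002558 + 14.30 + 4.885 + 0.03585 = 19.26 K/W
Q = ΔT/ΣR = (81 K − 292.3 K)/19.26 = -11.0 W
(Negative Q ⇒ heat flows inward; heat gain = 11.0 W.)

Q = 11.0 W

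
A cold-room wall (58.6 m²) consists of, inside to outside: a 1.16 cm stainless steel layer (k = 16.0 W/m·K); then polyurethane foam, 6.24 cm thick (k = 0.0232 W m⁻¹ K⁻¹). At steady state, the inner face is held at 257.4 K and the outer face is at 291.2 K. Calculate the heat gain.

Resistance network (inner→outer):
  R_stainless steel = L/(kA) = 0.0116/(16.0·58.6) = 1.237×10^-5 K/W
  R_polyurethane foam = L/(kA) = 0.0624/(0.0232·58.6) = 0.04590 K/W
ΣR = 1.237×10^-5 + 0.04590 = 0.04591 K/W
Q = ΔT/ΣR = (257.4 K − 291.2 K)/0.04591 = -736 W
(Negative Q ⇒ heat flows inward; heat gain = 736 W.)

Q = 736 W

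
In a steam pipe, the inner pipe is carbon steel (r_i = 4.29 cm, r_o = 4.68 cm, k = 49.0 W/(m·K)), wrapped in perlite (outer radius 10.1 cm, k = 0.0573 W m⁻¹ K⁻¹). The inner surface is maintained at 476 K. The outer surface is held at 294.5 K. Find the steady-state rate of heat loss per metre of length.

Treat each layer as a resistance in series:
  R'_carbon steel = ln(0.0468/0.0429)/(2πk) = 0.08701/(2π·49.0) = 2.826×10^-4 m·K/W
  R'_perlite = ln(0.101/0.0468)/(2πk) = 0.7692/(2π·0.0573) = 2.137 m·K/W
ΣR = 2.826×10^-4 + 2.137 = 2.137 m·K/W
Q' = ΔT/ΣR = (476 K − 294.5 K)/2.137 = 84.9 W/m

Q' = 84.9 W/m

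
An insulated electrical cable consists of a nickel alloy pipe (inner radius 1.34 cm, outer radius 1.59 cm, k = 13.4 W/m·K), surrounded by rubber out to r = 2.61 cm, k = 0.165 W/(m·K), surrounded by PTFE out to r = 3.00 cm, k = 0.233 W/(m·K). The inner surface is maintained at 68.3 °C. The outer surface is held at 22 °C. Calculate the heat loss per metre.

Resistance network (inner→outer):
  R'_nickel alloy = ln(0.0159/0.0134)/(2πk) = 0.1711/(2π·13.4) = 0.002032 m·K/W
  R'_rubber = ln(0.0261/0.0159)/(2πk) = 0.4956/(2π·0.165) = 0.4781 m·K/W
  R'_PTFE = ln(0.0300/0.0261)/(2πk) = 0.1393/(2π·0.233) = 0.09513 m·K/W
ΣR = 0.002032 + 0.4781 + 0.09513 = 0.5753 m·K/W
Q' = ΔT/ΣR = (68.3 °C − 22 °C)/0.5753 = 80.5 W/m

Q' = 80.5 W/m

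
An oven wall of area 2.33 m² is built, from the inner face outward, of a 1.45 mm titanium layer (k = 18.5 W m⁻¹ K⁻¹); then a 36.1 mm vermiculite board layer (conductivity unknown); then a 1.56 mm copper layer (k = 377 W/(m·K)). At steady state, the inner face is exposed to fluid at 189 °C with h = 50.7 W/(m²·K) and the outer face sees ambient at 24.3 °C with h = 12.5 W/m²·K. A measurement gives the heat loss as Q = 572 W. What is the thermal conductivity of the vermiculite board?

ΣR = ΔT/Q = |189 − 24.3|/572 = 0.2879 K/W
Known resistances:
  R_conv,in = 1/(hA) = 1/(50.7·2.33) = 0.008465 K/W
  R_titanium = L/(kA) = 0.00145/(18.5·2.33) = 3.364×10^-5 K/W
  R_copper = L/(kA) = 0.00156/(377·2.33) = 1.776×10^-6 K/W
  R_conv,out = 1/(hA) = 1/(12.5·2.33) = 0.03433 K/W
R_vermiculite board = ΣR − ΣR_known = 0.2879 − 0.04283 = 0.2451 K/W
L/(kA) = 0.2451 ⇒ k = 0.0361/(0.2451·2.33) = 0.0632 W/m·K

k = 0.0632 W/m·K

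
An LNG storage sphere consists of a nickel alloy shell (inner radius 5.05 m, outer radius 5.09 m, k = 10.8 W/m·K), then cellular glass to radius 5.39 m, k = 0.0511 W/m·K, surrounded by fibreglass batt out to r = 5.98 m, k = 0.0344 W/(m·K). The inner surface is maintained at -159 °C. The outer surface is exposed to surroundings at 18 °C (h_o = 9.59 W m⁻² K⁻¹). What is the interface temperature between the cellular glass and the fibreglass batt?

T = -108 °C

Resistance network (inner→outer):
  R_nickel alloy = (1/5.05 − 1/5.09)/(4πk) = 0.001556/(4π·10.8) = 1.147×10^-5 K/W
  R_cellular glass = (1/5.09 − 1/5.39)/(4πk) = 0.01093/(4π·0.0511) = 0.01703 K/W
  R_fibreglass batt = (1/5.39 − 1/5.98)/(4πk) = 0.01830/(4π·0.0344) = 0.04234 K/W
  R_conv,out = 1/(4πr²h) = 1/(4π·5.98²·9.59) = 2.320×10^-4 K/W
ΣR = 1.147×10^-5 + 0.01703 + 0.04234 + 2.320×10^-4 = 0.05961 K/W
Q = ΔT/ΣR = (-159 °C − 18 °C)/0.05961 = -2969 W
From the inner boundary to the cellular glass/fibreglass batt interface, ΣR_partial = 0.01704 K/W.
T_interface = T_in − Q·ΣR_partial = -159 °C − (-2969)(0.01704) = -108 °C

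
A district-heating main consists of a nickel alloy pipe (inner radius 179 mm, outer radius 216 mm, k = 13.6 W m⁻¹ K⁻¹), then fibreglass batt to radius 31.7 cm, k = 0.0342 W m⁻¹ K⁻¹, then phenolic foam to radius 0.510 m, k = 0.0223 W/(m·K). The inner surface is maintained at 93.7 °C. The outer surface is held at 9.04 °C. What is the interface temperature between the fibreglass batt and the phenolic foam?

Series thermal resistances, inner to outer:
  R'_nickel alloy = ln(0.216/0.179)/(2πk) = 0.1879/(2π·13.6) = 0.002199 m·K/W
  R'_fibreglass batt = ln(0.317/0.216)/(2πk) = 0.3836/(2π·0.0342) = 1.785 m·K/W
  R'_phenolic foam = ln(0.510/0.317)/(2πk) = 0.4755/(2π·0.0223) = 3.394 m·K/W
ΣR = 0.002199 + 1.785 + 3.394 = 5.181 m·K/W
Q' = ΔT/ΣR = (93.7 °C − 9.04 °C)/5.181 = 16.34 W/m
From the inner boundary to the fibreglass batt/phenolic foam interface, ΣR_partial = 1.787 m·K/W.
T_interface = T_in − Q'·ΣR_partial = 93.7 °C − (16.34)(1.787) = 64.5 °C

T = 64.5 °C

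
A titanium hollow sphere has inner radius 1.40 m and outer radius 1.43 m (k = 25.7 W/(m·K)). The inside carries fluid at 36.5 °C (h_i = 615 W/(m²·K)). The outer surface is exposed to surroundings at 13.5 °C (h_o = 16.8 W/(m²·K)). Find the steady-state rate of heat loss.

Q = 9.47 kW

Treat each layer as a resistance in series:
  R_conv,in = 1/(4πr²h) = 1/(4π·1.40²·615) = 6.602×10^-5 K/W
  R_titanium = (1/1.40 − 1/1.43)/(4πk) = 0.01499/(4π·25.7) = 4.640×10^-5 K/W
  R_conv,out = 1/(4πr²h) = 1/(4π·1.43²·16.8) = 0.002316 K/W
ΣR = 6.602×10^-5 + 4.640×10^-5 + 0.002316 = 0.002428 K/W
Q = ΔT/ΣR = (36.5 °C − 13.5 °C)/0.002428 = 9470 W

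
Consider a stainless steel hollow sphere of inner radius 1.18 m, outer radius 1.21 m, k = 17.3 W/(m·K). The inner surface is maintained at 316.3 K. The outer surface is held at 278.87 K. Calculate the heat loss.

Q = 3.87×10^5 W

Q = 4πk·ΔT/(1/r₁ − 1/r₂) = 4π × 17.3 × 37.43 / (1/1.18 − 1/1.21) = 3.87×10^5 W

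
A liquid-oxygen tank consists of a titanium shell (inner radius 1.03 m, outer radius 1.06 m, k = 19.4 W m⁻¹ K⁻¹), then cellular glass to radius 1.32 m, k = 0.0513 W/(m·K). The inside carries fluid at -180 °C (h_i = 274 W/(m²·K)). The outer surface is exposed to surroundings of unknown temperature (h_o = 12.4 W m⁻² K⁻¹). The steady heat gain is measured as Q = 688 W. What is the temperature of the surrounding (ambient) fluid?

T_out = 21.1 °C

Sum the resistances:
  R_conv,in = 1/(4πr²h) = 1/(4π·1.03²·274) = 2.738×10^-4 K/W
  R_titanium = (1/1.03 − 1/1.06)/(4πk) = 0.02748/(4π·19.4) = 1.127×10^-4 K/W
  R_cellular glass = (1/1.06 − 1/1.32)/(4πk) = 0.1858/(4π·0.0513) = 0.2882 K/W
  R_conv,out = 1/(4πr²h) = 1/(4π·1.32²·12.4) = 0.003683 K/W
ΣR = 0.2923 K/W
ΔT = Q·ΣR = 688 × 0.2923 = 201.1 K
Heat flows inward, so T_out = T_in + ΔT = -180 + 201.1 = 21.1 °C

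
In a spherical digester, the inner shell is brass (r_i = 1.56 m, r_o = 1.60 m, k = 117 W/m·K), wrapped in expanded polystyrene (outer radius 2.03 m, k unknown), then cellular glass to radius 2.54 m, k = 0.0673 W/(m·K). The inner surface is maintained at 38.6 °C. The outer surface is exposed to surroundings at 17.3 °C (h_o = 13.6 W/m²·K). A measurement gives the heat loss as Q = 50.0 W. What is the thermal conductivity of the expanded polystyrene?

ΣR = ΔT/Q = |38.6 − 17.3|/50.0 = 0.4260 K/W
Known resistances:
  R_brass = (1/1.56 − 1/1.60)/(4πk) = 0.01603/(4π·117) = 1.090×10^-5 K/W
  R_cellular glass = (1/2.03 − 1/2.54)/(4πk) = 0.09891/(4π·0.0673) = 0.1170 K/W
  R_conv,out = 1/(4πr²h) = 1/(4π·2.54²·13.6) = 9.070×10^-4 K/W
R_expanded polystyrene = ΣR − ΣR_known = 0.4260 − 0.1179 = 0.3081 K/W
(1/r₁−1/r₂)/(4πk) = 0.3081 ⇒ k = 0.1324/(4π·0.3081) = 0.0342 W/m·K

k = 0.0342 W/m·K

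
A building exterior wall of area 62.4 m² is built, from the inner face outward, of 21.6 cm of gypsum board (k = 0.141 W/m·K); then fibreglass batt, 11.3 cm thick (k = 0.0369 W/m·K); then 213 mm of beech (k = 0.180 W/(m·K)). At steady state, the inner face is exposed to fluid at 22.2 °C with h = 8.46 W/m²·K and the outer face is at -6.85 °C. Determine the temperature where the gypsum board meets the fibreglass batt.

T = 14.1 °C

Series thermal resistances, inner to outer:
  R_conv,in = 1/(hA) = 1/(8.46·62.4) = 0.001894 K/W
  R_gypsum board = L/(kA) = 0.216/(0.141·62.4) = 0.02455 K/W
  R_fibreglass batt = L/(kA) = 0.113/(0.0369·62.4) = 0.04908 K/W
  R_beech = L/(kA) = 0.213/(0.180·62.4) = 0.01896 K/W
ΣR = 0.001894 + 0.02455 + 0.04908 + 0.01896 = 0.09448 K/W
Q = ΔT/ΣR = (22.2 °C − -6.85 °C)/0.09448 = 307.5 W
From the inner boundary to the gypsum board/fibreglass batt interface, ΣR_partial = 0.02644 K/W.
T_interface = T_in − Q·ΣR_partial = 22.2 °C − (307.5)(0.02644) = 14.1 °C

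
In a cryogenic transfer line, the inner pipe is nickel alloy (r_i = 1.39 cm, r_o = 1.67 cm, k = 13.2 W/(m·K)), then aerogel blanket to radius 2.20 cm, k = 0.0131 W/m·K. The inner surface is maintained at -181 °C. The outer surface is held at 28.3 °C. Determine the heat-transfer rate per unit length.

Treat each layer as a resistance in series:
  R'_nickel alloy = ln(0.0167/0.0139)/(2πk) = 0.1835/(2π·13.2) = 0.002213 m·K/W
  R'_aerogel blanket = ln(0.0220/0.0167)/(2πk) = 0.2756/(2π·0.0131) = 3.349 m·K/W
ΣR = 0.002213 + 3.349 = 3.351 m·K/W
Q' = ΔT/ΣR = (-181 °C − 28.3 °C)/3.351 = -62.5 W/m
(Negative Q' ⇒ heat flows inward; heat gain = 62.5 W/m.)

Q' = 62.5 W/m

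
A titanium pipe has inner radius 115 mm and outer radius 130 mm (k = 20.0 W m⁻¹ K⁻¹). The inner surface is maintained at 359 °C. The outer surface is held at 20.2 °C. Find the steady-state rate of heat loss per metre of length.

Q' = 2πk·ΔT/ln(r₂/r₁) = 2π × 20.0 × 338.8 / ln(0.130/0.115) = 3.47×10^5 W/m

Q' = 347 kW/m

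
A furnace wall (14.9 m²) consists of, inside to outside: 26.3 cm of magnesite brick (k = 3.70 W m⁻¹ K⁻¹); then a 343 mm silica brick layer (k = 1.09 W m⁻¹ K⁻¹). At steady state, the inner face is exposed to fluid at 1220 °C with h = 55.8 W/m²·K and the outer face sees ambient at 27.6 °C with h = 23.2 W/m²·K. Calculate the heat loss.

Q = 39.8 kW

Series thermal resistances, inner to outer:
  R_conv,in = 1/(hA) = 1/(55.8·14.9) = 0.001203 K/W
  R_magnesite brick = L/(kA) = 0.263/(3.70·14.9) = 0.004771 K/W
  R_silica brick = L/(kA) = 0.343/(1.09·14.9) = 0.02112 K/W
  R_conv,out = 1/(hA) = 1/(23.2·14.9) = 0.002893 K/W
ΣR = 0.001203 + 0.004771 + 0.02112 + 0.002893 = 0.02999 K/W
Q = ΔT/ΣR = (1220 °C − 27.6 °C)/0.02999 = 39800 W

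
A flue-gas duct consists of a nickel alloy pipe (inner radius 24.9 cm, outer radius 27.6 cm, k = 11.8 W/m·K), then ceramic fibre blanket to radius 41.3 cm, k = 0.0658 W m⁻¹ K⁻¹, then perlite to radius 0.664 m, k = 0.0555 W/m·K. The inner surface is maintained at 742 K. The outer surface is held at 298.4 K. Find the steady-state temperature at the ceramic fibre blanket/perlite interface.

T = 557 K

Treat each layer as a resistance in series:
  R'_nickel alloy = ln(0.276/0.249)/(2πk) = 0.1029/(2π·11.8) = 0.001389 m·K/W
  R'_ceramic fibre blanket = ln(0.413/0.276)/(2πk) = 0.4030/(2π·0.0658) = 0.9749 m·K/W
  R'_perlite = ln(0.664/0.413)/(2πk) = 0.4748/(2π·0.0555) = 1.362 m·K/W
ΣR = 0.001389 + 0.9749 + 1.362 = 2.338 m·K/W
Q' = ΔT/ΣR = (742 K − 298.4 K)/2.338 = 189.7 W/m
From the inner boundary to the ceramic fibre blanket/perlite interface, ΣR_partial = 0.9763 m·K/W.
T_interface = T_in − Q'·ΣR_partial = 742 K − (189.7)(0.9763) = 557 K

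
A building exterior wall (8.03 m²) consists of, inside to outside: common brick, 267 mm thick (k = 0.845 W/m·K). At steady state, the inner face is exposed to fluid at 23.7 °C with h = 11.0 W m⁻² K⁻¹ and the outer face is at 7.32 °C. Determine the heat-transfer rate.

Series thermal resistances, inner to outer:
  R_conv,in = 1/(hA) = 1/(11.0·8.03) = 0.01132 K/W
  R_common brick = L/(kA) = 0.267/(0.845·8.03) = 0.03935 K/W
ΣR = 0.01132 + 0.03935 = 0.05067 K/W
Q = ΔT/ΣR = (23.7 °C − 7.32 °C)/0.05067 = 323 W

Q = 323 W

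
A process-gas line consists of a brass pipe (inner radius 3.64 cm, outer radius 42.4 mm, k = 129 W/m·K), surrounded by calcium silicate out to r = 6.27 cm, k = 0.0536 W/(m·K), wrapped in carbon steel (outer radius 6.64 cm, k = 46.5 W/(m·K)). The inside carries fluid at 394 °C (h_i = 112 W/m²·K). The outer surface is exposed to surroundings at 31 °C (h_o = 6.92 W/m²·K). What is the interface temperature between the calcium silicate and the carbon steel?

Treat each layer as a resistance in series:
  R'_conv,in = 1/(2πr h) = 1/(2π·0.0364·112) = 0.03904 m·K/W
  R'_brass = ln(0.0424/0.0364)/(2πk) = 0.1526/(2π·129) = 1.882×10^-4 m·K/W
  R'_calcium silicate = ln(0.0627/0.0424)/(2πk) = 0.3912/(2π·0.0536) = 1.162 m·K/W
  R'_carbon steel = ln(0.0664/0.0627)/(2πk) = 0.05734/(2π·46.5) = 1.962×10^-4 m·K/W
  R'_conv,out = 1/(2πr h) = 1/(2π·0.0664·6.92) = 0.3464 m·K/W
ΣR = 0.03904 + 1.882×10^-4 + 1.162 + 1.962×10^-4 + 0.3464 = 1.548 m·K/W
Q' = ΔT/ΣR = (394 °C − 31 °C)/1.548 = 234.5 W/m
From the inner boundary to the calcium silicate/carbon steel interface, ΣR_partial = 1.201 m·K/W.
T_interface = T_in − Q'·ΣR_partial = 394 °C − (234.5)(1.201) = 112 °C

T = 112 °C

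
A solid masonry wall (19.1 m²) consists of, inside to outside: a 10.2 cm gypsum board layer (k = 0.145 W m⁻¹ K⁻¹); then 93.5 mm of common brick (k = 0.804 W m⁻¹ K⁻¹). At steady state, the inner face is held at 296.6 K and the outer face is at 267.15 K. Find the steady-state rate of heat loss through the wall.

Q = 686 W

Series thermal resistances, inner to outer:
  R_gypsum board = L/(kA) = 0.102/(0.145·19.1) = 0.03683 K/W
  R_common brick = L/(kA) = 0.0935/(0.804·19.1) = 0.006089 K/W
ΣR = 0.03683 + 0.006089 = 0.04292 K/W
Q = ΔT/ΣR = (296.6 K − 267.15 K)/0.04292 = 686 W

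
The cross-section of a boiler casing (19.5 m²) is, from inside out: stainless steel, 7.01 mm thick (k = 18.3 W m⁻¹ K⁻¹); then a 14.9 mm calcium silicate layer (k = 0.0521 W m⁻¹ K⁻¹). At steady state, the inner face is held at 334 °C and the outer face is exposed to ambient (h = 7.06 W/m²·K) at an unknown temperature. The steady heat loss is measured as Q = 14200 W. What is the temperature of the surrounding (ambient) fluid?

T_out = 22.3 °C

Series resistances:
  R_stainless steel = L/(kA) = 0.00701/(18.3·19.5) = 1.964×10^-5 K/W
  R_calcium silicate = L/(kA) = 0.0149/(0.0521·19.5) = 0.01467 K/W
  R_conv,out = 1/(hA) = 1/(7.06·19.5) = 0.007264 K/W
ΣR = 0.02195 K/W
ΔT = Q·ΣR = 14200 × 0.02195 = 311.7 K
Heat flows outward, so T_out = T_in − ΔT = 334 − 311.7 = 22.3 °C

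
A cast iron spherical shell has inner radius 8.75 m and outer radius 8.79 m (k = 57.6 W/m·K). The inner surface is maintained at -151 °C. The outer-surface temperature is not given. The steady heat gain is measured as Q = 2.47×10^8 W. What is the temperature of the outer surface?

Series resistances:
  R_cast iron = (1/8.75 − 1/8.79)/(4πk) = 5.201×10^-4/(4π·57.6) = 7.185×10^-7 K/W
ΣR = 7.185×10^-7 K/W
ΔT = Q·ΣR = 2.47×10^8 × 7.185×10^-7 = 177.5 K
Heat flows inward, so T_out = T_in + ΔT = -151 + 177.5 = 26.5 °C

T_out = 26.5 °C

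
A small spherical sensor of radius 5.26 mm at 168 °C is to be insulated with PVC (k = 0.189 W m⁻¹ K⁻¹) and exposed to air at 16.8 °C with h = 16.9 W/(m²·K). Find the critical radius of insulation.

r_cr = 2.24 cm

For a sphere, r_cr = 2k_ins/h = 2·0.189/16.9 = 0.0224 m = 2.24 cm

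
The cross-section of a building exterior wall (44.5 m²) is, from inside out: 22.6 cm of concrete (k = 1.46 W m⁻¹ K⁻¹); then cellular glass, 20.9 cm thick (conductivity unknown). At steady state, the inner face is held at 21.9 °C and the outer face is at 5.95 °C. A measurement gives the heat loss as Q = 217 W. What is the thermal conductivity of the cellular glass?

k = 0.0671 W/m·K

ΣR = ΔT/Q = |21.9 − 5.95|/217 = 0.07350 K/W
Known resistances:
  R_concrete = L/(kA) = 0.226/(1.46·44.5) = 0.003479 K/W
R_cellular glass = ΣR − ΣR_known = 0.07350 − 0.003479 = 0.07002 K/W
L/(kA) = 0.07002 ⇒ k = 0.209/(0.07002·44.5) = 0.0671 W/m·K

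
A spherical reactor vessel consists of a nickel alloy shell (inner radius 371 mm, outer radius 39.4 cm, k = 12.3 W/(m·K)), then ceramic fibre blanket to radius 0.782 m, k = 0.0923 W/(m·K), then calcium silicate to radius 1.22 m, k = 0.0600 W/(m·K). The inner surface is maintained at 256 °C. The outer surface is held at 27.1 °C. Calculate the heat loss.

Series thermal resistances, inner to outer:
  R_nickel alloy = (1/0.371 − 1/0.394)/(4πk) = 0.1573/(4π·12.3) = 0.001018 K/W
  R_ceramic fibre blanket = (1/0.394 − 1/0.782)/(4πk) = 1.259/(4π·0.0923) = 1.086 K/W
  R_calcium silicate = (1/0.782 − 1/1.22)/(4πk) = 0.4591/(4π·0.0600) = 0.6089 K/W
ΣR = 0.001018 + 1.086 + 0.6089 = 1.696 K/W
Q = ΔT/ΣR = (256 °C − 27.1 °C)/1.696 = 135 W

Q = 135 W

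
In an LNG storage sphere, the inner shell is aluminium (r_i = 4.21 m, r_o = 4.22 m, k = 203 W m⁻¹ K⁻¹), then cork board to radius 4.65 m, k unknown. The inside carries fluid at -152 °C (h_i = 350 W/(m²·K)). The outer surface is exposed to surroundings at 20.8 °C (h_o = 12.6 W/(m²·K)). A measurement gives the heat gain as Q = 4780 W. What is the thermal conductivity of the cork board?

k = 0.0486 W/m·K

ΣR = ΔT/Q = |-152 − 20.8|/4780 = 0.03615 K/W
Known resistances:
  R_conv,in = 1/(4πr²h) = 1/(4π·4.21²·350) = 1.283×10^-5 K/W
  R_aluminium = (1/4.21 − 1/4.22)/(4πk) = 5.629×10^-4/(4π·203) = 2.206×10^-7 K/W
  R_conv,out = 1/(4πr²h) = 1/(4π·4.65²·12.6) = 2.921×10^-4 K/W
R_cork board = ΣR − ΣR_known = 0.03615 − 3.052×10^-4 = 0.03584 K/W
(1/r₁−1/r₂)/(4πk) = 0.03584 ⇒ k = 0.02191/(4π·0.03584) = 0.0486 W/m·K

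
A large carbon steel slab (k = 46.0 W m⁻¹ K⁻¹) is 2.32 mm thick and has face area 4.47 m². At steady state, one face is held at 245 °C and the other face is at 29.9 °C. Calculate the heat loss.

Q = kA·ΔT/L = 46.0 × 4.47 × |245 °C − 29.9 °C| / 0.00232 = 1.91×10^7 W

Q = 19100 kW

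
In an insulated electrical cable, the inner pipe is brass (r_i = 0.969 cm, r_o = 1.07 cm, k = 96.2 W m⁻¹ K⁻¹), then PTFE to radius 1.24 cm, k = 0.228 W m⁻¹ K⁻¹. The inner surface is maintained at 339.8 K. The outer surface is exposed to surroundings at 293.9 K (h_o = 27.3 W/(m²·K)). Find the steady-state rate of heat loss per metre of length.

Q' = 80.1 W/m

Series thermal resistances, inner to outer:
  R'_brass = ln(0.0107/0.00969)/(2πk) = 0.09915/(2π·96.2) = 1.640×10^-4 m·K/W
  R'_PTFE = ln(0.0124/0.0107)/(2πk) = 0.1475/(2π·0.228) = 0.1029 m·K/W
  R'_conv,out = 1/(2πr h) = 1/(2π·0.0124·27.3) = 0.4701 m·K/W
ΣR = 1.640×10^-4 + 0.1029 + 0.4701 = 0.5732 m·K/W
Q' = ΔT/ΣR = (339.8 K − 293.9 K)/0.5732 = 80.1 W/m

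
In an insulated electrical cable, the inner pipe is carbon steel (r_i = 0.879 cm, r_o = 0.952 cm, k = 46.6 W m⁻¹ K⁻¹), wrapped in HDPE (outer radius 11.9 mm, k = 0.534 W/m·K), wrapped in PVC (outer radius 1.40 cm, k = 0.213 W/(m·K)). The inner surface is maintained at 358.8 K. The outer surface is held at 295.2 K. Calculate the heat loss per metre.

Resistance network (inner→outer):
  R'_carbon steel = ln(0.00952/0.00879)/(2πk) = 0.07978/(2π·46.6) = 2.725×10^-4 m·K/W
  R'_HDPE = ln(0.0119/0.00952)/(2πk) = 0.2231/(2π·0.534) = 0.06651 m·K/W
  R'_PVC = ln(0.0140/0.0119)/(2πk) = 0.1625/(2π·0.213) = 0.1214 m·K/W
ΣR = 2.725×10^-4 + 0.06651 + 0.1214 = 0.1882 m·K/W
Q' = ΔT/ΣR = (358.8 K − 295.2 K)/0.1882 = 338 W/m

Q' = 338 W/m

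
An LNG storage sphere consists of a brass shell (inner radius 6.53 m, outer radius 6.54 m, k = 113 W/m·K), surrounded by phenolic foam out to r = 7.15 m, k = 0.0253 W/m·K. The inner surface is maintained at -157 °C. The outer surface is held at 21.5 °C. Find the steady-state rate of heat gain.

Q = 4350 W

Treat each layer as a resistance in series:
  R_brass = (1/6.53 − 1/6.54)/(4πk) = 2.342×10^-4/(4π·113) = 1.649×10^-7 K/W
  R_phenolic foam = (1/6.54 − 1/7.15)/(4πk) = 0.01305/(4π·0.0253) = 0.04103 K/W
ΣR = 1.649×10^-7 + 0.04103 = 0.04103 K/W
Q = ΔT/ΣR = (-157 °C − 21.5 °C)/0.04103 = -4350 W
(Negative Q ⇒ heat flows inward; heat gain = 4350 W.)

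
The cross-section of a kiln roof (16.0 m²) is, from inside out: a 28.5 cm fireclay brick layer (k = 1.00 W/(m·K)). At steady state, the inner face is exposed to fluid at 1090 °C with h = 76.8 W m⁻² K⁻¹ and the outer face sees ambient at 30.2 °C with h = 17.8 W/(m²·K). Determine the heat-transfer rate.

Series thermal resistances, inner to outer:
  R_conv,in = 1/(hA) = 1/(76.8·16.0) = 8.138×10^-4 K/W
  R_fireclay brick = L/(kA) = 0.285/(1.00·16.0) = 0.01781 K/W
  R_conv,out = 1/(hA) = 1/(17.8·16.0) = 0.003511 K/W
ΣR = 8.138×10^-4 + 0.01781 + 0.003511 = 0.02213 K/W
Q = ΔT/ΣR = (1090 °C − 30.2 °C)/0.02213 = 47900 W

Q = 47900 W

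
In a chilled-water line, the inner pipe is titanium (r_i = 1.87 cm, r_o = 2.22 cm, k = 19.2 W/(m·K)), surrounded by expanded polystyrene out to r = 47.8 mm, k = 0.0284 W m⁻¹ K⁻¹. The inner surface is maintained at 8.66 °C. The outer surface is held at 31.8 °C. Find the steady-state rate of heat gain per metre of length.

Q' = 5.38 W/m

Series thermal resistances, inner to outer:
  R'_titanium = ln(0.0222/0.0187)/(2πk) = 0.1716/(2π·19.2) = 0.001422 m·K/W
  R'_expanded polystyrene = ln(0.0478/0.0222)/(2πk) = 0.7669/(2π·0.0284) = 4.298 m·K/W
ΣR = 0.001422 + 4.298 = 4.299 m·K/W
Q' = ΔT/ΣR = (8.66 °C − 31.8 °C)/4.299 = -5.38 W/m
(Negative Q' ⇒ heat flows inward; heat gain = 5.38 W/m.)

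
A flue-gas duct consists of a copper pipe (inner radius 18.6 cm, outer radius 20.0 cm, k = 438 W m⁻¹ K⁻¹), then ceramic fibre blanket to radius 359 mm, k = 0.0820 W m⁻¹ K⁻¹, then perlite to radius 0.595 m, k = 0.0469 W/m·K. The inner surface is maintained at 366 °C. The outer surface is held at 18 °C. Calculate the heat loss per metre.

Q' = 122 W/m

Series thermal resistances, inner to outer:
  R'_copper = ln(0.200/0.186)/(2πk) = 0.07257/(2π·438) = 2.637×10^-5 m·K/W
  R'_ceramic fibre blanket = ln(0.359/0.200)/(2πk) = 0.5850/(2π·0.0820) = 1.135 m·K/W
  R'_perlite = ln(0.595/0.359)/(2πk) = 0.5052/(2π·0.0469) = 1.715 m·K/W
ΣR = 2.637×10^-5 + 1.135 + 1.715 = 2.850 m·K/W
Q' = ΔT/ΣR = (366 °C − 18 °C)/2.850 = 122 W/m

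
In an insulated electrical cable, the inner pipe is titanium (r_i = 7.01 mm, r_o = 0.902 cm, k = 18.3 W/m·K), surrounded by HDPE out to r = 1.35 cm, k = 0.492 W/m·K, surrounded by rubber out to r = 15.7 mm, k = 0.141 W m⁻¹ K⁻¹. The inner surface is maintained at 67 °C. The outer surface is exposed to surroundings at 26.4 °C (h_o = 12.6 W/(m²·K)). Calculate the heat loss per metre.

Resistance network (inner→outer):
  R'_titanium = ln(0.00902/0.00701)/(2πk) = 0.2521/(2π·18.3) = 0.002193 m·K/W
  R'_HDPE = ln(0.0135/0.00902)/(2πk) = 0.4032/(2π·0.492) = 0.1304 m·K/W
  R'_rubber = ln(0.0157/0.0135)/(2πk) = 0.1510/(2π·0.141) = 0.1704 m·K/W
  R'_conv,out = 1/(2πr h) = 1/(2π·0.0157·12.6) = 0.8045 m·K/W
ΣR = 0.002193 + 0.1304 + 0.1704 + 0.8045 = 1.107 m·K/W
Q' = ΔT/ΣR = (67 °C − 26.4 °C)/1.107 = 36.7 W/m

Q' = 36.7 W/m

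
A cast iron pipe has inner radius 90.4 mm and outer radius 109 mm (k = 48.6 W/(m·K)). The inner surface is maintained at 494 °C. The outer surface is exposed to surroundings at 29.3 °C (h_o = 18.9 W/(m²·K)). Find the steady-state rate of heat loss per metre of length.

Q' = 5970 W/m

Treat each layer as a resistance in series:
  R'_cast iron = ln(0.109/0.0904)/(2πk) = 0.1871/(2π·48.6) = 6.127×10^-4 m·K/W
  R'_conv,out = 1/(2πr h) = 1/(2π·0.109·18.9) = 0.07726 m·K/W
ΣR = 6.127×10^-4 + 0.07726 = 0.07787 m·K/W
Q' = ΔT/ΣR = (494 °C − 29.3 °C)/0.07787 = 5970 W/m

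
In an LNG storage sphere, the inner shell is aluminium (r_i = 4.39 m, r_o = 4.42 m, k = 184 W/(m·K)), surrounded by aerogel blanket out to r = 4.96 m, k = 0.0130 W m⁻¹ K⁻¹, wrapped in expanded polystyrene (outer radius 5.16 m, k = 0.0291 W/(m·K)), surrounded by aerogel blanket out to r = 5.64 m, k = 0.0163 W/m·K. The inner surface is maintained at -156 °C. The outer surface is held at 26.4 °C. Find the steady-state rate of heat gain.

Q = 722 W

Series thermal resistances, inner to outer:
  R_aluminium = (1/4.39 − 1/4.42)/(4πk) = 0.001546/(4π·184) = 6.687×10^-7 K/W
  R_aerogel blanket = (1/4.42 − 1/4.96)/(4πk) = 0.02463/(4π·0.0130) = 0.1508 K/W
  R_expanded polystyrene = (1/4.96 − 1/5.16)/(4πk) = 0.007814/(4π·0.0291) = 0.02137 K/W
  R_aerogel blanket = (1/5.16 − 1/5.64)/(4πk) = 0.01649/(4π·0.0163) = 0.08052 K/W
ΣR = 6.687×10^-7 + 0.1508 + 0.02137 + 0.08052 = 0.2527 K/W
Q = ΔT/ΣR = (-156 °C − 26.4 °C)/0.2527 = -722 W
(Negative Q ⇒ heat flows inward; heat gain = 722 W.)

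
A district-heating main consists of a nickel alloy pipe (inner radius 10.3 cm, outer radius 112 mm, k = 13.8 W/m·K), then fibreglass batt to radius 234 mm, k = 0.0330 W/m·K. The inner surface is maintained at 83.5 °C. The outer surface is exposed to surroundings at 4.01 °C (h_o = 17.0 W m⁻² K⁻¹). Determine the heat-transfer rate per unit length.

Q' = 22.1 W/m

Resistance network (inner→outer):
  R'_nickel alloy = ln(0.112/0.103)/(2πk) = 0.08377/(2π·13.8) = 9.661×10^-4 m·K/W
  R'_fibreglass batt = ln(0.234/0.112)/(2πk) = 0.7368/(2π·0.0330) = 3.554 m·K/W
  R'_conv,out = 1/(2πr h) = 1/(2π·0.234·17.0) = 0.04001 m·K/W
ΣR = 9.661×10^-4 + 3.554 + 0.04001 = 3.595 m·K/W
Q' = ΔT/ΣR = (83.5 °C − 4.01 °C)/3.595 = 22.1 W/m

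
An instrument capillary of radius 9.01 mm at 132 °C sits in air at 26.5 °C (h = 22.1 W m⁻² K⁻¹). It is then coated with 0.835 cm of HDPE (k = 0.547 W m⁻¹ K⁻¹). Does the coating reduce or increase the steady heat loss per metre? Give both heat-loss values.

Critical radius for a cylinder: r_cr = k/h = 0.0248 m = 2.48 cm.
Outer radius after coating: r₂ = 0.00901 + 0.00835 = 0.01736 m.
Since r₁ < r_cr and r₂ ≤ r_cr, the coating moves toward the maximum at r_cr — heat loss rises.
Bare: R = 1/(2πr₁h) = 0.7993 m·K/W; Q = 105.5/0.7993 = 132 W/m.
Coated: R = R_cond + R_conv = 0.6057 m·K/W; Q = 105.5/0.6057 = 174 W/m.

increases: 132 → 174 W/m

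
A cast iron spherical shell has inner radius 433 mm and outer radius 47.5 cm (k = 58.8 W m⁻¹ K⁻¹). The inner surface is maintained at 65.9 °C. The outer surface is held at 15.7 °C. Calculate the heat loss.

Q = 182 kW

Q = 4πk·ΔT/(1/r₁ − 1/r₂) = 4π × 58.8 × 50.2 / (1/0.433 − 1/0.475) = 1.82×10^5 W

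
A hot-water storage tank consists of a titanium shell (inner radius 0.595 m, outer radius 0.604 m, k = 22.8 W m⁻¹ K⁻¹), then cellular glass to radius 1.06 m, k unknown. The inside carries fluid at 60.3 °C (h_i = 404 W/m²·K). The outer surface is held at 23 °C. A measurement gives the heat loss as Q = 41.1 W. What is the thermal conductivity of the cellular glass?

k = 0.0625 W/m·K

ΣR = ΔT/Q = |60.3 − 23|/41.1 = 0.9075 K/W
Known resistances:
  R_conv,in = 1/(4πr²h) = 1/(4π·0.595²·404) = 5.564×10^-4 K/W
  R_titanium = (1/0.595 − 1/0.604)/(4πk) = 0.02504/(4π·22.8) = 8.741×10^-5 K/W
R_cellular glass = ΣR − ΣR_known = 0.9075 − 6.438×10^-4 = 0.9069 K/W
(1/r₁−1/r₂)/(4πk) = 0.9069 ⇒ k = 0.7122/(4π·0.9069) = 0.0625 W/m·K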